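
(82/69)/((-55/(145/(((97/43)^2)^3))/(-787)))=11830342447120814/632225751741111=18.71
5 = 5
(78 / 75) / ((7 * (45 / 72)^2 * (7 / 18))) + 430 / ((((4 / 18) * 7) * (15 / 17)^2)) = 10903577 / 30625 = 356.04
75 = 75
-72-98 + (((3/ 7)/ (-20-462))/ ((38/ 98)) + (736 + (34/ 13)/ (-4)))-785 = -13075471/ 59527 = -219.66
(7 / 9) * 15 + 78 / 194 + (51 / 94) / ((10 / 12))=869843 / 68385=12.72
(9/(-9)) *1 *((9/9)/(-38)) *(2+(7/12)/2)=55/912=0.06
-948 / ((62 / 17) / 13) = -3379.16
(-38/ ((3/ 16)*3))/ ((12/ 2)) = -304/ 27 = -11.26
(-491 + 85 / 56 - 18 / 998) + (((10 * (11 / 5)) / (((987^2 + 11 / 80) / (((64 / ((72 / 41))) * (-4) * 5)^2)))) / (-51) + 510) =182307865930335167 / 8996386832380584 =20.26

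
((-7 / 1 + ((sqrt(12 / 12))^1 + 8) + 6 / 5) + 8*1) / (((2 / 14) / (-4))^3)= -1229312 / 5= -245862.40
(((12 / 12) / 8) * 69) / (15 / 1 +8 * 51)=0.02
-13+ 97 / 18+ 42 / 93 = -7.16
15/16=0.94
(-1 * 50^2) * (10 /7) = -25000 /7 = -3571.43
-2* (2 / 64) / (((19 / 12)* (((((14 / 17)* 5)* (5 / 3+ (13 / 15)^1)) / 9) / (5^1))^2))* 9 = -142209675 / 21509824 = -6.61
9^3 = 729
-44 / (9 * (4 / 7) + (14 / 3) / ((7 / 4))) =-231 / 41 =-5.63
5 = 5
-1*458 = -458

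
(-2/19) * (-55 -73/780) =42973/7410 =5.80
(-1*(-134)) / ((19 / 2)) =268 / 19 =14.11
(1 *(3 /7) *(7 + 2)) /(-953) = -27 /6671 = -0.00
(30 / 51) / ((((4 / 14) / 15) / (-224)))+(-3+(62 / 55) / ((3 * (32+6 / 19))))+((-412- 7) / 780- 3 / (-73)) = -1508284567737 / 217924564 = -6921.13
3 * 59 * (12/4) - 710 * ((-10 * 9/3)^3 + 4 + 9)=19161301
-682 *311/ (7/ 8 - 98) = 1696816/ 777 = 2183.80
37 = 37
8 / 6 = 4 / 3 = 1.33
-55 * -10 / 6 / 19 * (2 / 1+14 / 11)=300 / 19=15.79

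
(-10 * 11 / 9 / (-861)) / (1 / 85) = 1.21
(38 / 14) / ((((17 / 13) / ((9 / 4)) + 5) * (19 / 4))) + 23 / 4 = 107005 / 18284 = 5.85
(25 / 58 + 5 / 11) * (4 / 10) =113 / 319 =0.35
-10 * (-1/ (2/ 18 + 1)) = 9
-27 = -27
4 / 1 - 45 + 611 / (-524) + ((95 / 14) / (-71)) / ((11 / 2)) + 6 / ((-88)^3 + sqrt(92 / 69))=-42090046583235084407 / 997786576979249596 - 3*sqrt(3) / 348303065087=-42.18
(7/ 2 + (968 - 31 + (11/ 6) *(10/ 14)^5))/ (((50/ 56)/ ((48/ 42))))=1518020416/ 1260525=1204.28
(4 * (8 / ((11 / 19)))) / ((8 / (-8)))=-608 / 11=-55.27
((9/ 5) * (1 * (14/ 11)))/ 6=21/ 55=0.38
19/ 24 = 0.79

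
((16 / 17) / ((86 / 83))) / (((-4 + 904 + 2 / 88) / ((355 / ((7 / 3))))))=31115040 / 202638317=0.15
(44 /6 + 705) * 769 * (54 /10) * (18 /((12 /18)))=399334779 /5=79866955.80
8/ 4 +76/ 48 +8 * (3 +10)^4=2741899/ 12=228491.58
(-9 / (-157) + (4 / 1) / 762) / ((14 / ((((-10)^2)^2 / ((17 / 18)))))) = 112290000 / 2372741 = 47.33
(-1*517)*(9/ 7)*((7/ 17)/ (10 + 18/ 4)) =-9306/ 493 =-18.88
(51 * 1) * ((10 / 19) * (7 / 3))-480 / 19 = 710 / 19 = 37.37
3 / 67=0.04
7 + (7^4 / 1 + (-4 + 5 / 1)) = 2409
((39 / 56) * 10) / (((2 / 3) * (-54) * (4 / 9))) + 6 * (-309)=-830787 / 448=-1854.44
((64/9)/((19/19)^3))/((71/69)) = 1472/213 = 6.91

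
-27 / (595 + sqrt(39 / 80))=-1285200 / 28321961 + 108*sqrt(195) / 28321961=-0.05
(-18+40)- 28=-6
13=13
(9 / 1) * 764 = 6876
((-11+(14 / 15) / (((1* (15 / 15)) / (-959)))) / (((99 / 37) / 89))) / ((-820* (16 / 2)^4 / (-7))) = -313286141 / 4987699200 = -0.06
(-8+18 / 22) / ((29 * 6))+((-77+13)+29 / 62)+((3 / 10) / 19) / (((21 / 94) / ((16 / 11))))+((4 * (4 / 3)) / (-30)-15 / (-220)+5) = -58.58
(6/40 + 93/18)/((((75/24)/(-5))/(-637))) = 5418.75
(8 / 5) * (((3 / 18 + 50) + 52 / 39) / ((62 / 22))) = 4532 / 155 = 29.24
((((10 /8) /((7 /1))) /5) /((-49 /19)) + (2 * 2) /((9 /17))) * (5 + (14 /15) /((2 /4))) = 1918375 /37044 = 51.79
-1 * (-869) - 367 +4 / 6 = 1508 / 3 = 502.67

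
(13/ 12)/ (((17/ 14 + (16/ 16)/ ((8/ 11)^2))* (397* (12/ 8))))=224/ 382311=0.00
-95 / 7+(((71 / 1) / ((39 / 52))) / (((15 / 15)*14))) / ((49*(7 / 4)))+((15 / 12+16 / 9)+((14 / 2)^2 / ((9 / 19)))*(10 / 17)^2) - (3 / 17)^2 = 631943861 / 24980004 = 25.30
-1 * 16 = -16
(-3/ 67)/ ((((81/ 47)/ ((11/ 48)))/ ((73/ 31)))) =-37741/ 2691792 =-0.01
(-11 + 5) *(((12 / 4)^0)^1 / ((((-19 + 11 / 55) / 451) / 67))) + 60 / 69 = 10425805 / 1081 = 9644.59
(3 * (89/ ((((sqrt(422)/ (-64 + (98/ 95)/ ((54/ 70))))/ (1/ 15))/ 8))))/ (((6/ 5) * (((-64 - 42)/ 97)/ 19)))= 277516418 * sqrt(422)/ 905823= 6293.64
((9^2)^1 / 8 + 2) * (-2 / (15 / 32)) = -776 / 15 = -51.73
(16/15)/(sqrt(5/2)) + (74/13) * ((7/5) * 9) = 16 * sqrt(10)/75 + 4662/65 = 72.40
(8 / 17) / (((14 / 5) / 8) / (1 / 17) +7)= 160 / 4403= 0.04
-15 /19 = -0.79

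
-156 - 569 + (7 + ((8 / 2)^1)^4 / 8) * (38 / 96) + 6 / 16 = -11347 / 16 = -709.19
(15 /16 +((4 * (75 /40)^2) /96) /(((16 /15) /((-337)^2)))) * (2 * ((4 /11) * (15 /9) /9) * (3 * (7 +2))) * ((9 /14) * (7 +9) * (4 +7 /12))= 9582960375 /3584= 2673817.07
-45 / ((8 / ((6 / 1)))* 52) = -0.65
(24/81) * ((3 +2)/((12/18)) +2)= 76/27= 2.81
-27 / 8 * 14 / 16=-189 / 64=-2.95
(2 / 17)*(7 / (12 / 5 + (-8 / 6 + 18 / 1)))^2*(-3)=-33075 / 695266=-0.05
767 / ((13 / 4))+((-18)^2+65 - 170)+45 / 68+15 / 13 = 403825 / 884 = 456.82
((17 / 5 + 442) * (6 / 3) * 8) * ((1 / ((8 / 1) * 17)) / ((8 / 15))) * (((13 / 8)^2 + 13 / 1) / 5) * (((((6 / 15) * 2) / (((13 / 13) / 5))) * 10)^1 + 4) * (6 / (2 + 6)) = 12981969 / 1280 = 10142.16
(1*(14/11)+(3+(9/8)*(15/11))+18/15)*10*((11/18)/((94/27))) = 9249/752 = 12.30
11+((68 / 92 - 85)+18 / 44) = -36863 / 506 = -72.85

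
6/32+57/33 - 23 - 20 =-7231/176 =-41.09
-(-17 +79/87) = 16.09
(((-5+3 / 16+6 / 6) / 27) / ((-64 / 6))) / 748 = 0.00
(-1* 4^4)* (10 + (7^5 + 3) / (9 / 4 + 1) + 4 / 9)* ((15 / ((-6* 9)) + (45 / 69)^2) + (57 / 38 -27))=18737184395776 / 557037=33637234.86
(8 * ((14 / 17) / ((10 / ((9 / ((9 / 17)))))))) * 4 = 224 / 5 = 44.80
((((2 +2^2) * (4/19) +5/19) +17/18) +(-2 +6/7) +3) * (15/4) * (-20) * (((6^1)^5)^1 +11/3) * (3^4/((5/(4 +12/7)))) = -217633841100/931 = -233763524.27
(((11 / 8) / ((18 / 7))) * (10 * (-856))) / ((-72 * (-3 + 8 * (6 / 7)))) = 288365 / 17496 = 16.48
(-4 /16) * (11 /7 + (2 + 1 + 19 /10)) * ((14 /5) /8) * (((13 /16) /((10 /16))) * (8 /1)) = -5889 /1000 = -5.89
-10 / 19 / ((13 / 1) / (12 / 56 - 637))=44575 / 1729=25.78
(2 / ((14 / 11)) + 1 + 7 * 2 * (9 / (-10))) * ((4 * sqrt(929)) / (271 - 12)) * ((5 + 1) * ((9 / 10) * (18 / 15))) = -227448 * sqrt(929) / 226625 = -30.59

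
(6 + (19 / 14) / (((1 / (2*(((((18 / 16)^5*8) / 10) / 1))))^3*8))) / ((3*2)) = 3228122518540777 / 1924145348608000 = 1.68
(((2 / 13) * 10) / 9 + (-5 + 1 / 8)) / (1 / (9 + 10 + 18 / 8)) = -374255 / 3744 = -99.96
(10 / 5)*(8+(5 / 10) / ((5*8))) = 641 / 40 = 16.02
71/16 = 4.44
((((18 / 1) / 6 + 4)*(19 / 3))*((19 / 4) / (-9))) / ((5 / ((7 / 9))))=-17689 / 4860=-3.64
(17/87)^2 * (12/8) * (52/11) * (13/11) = 0.32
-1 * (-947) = 947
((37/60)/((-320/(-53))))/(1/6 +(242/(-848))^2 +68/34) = 5508449/121246700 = 0.05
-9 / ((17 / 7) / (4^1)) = -252 / 17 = -14.82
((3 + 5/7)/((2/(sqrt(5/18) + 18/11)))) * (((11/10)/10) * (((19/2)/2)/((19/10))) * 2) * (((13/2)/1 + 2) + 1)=20.99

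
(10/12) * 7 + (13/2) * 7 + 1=52.33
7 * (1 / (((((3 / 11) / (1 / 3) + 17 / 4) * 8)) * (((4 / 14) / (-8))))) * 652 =-3151.82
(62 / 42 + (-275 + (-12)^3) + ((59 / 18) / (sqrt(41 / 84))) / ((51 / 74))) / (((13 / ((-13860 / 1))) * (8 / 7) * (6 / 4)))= 16182320 / 13 - 11766370 * sqrt(861) / 81549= 1240560.09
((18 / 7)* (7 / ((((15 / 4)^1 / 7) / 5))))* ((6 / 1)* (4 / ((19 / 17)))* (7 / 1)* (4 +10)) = 6717312 / 19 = 353542.74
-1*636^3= -257259456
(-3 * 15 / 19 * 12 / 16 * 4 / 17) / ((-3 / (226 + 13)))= 33.30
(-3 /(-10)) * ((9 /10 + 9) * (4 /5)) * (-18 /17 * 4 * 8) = -171072 /2125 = -80.50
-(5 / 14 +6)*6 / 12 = -89 / 28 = -3.18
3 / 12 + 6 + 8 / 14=191 / 28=6.82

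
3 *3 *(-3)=-27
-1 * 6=-6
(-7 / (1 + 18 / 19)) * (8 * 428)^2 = -1559262208 / 37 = -42142221.84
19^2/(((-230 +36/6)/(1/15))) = -361/3360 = -0.11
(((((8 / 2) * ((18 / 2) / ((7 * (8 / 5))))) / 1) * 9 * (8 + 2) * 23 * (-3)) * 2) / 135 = -2070 / 7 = -295.71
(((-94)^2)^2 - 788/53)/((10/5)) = 39037440.57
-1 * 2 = -2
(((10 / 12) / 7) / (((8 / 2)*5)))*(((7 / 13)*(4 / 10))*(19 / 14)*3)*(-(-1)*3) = 57 / 3640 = 0.02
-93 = -93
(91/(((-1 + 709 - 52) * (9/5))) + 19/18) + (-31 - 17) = -30745/656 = -46.87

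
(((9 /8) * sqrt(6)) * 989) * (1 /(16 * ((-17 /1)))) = -8901 * sqrt(6) /2176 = -10.02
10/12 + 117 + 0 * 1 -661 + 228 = -315.17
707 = 707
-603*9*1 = -5427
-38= -38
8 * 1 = 8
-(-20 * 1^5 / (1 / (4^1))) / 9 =80 / 9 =8.89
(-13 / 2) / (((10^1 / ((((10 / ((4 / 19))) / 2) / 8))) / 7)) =-1729 / 128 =-13.51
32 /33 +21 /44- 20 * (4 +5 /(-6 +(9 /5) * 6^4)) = -6705497 /85316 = -78.60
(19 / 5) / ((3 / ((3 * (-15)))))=-57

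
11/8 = 1.38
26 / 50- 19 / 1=-462 / 25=-18.48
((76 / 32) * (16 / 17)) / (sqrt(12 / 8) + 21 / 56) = 1.40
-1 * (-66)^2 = -4356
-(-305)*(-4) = -1220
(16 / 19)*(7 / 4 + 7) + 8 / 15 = 2252 / 285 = 7.90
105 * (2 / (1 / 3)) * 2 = 1260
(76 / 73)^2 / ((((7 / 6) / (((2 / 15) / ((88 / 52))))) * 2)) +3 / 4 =6455347 / 8206660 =0.79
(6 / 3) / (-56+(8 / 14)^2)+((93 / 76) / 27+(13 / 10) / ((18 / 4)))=9663 / 32395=0.30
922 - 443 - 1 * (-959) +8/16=1438.50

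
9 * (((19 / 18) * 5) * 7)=665 / 2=332.50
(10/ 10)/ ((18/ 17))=17/ 18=0.94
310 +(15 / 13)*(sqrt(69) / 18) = 5*sqrt(69) / 78 +310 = 310.53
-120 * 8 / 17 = -56.47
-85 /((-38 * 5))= 17 /38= 0.45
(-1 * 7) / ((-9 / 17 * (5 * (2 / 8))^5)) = 121856 / 28125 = 4.33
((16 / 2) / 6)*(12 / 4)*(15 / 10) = 6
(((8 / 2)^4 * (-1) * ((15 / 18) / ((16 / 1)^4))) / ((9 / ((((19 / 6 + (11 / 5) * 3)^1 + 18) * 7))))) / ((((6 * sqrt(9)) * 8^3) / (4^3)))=-5831 / 11943936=-0.00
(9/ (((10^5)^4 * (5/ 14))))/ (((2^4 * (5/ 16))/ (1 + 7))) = 0.00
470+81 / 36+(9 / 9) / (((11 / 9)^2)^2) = 27683093 / 58564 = 472.70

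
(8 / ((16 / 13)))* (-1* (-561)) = 7293 / 2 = 3646.50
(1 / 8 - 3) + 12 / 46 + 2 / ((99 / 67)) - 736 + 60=-12336979 / 18216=-677.26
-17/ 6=-2.83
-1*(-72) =72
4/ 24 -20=-119/ 6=-19.83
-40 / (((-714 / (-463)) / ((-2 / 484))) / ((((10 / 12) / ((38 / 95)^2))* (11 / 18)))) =289375 / 848232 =0.34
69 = 69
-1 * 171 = -171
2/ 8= 1/ 4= 0.25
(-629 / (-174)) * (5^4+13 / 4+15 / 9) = 4754611 / 2088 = 2277.11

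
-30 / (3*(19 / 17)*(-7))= 170 / 133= 1.28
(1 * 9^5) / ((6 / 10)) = 98415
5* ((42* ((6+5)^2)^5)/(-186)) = -907809861035/31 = -29284189065.65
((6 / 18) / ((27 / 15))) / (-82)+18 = 39847 / 2214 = 18.00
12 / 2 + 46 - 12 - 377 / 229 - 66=-6331 / 229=-27.65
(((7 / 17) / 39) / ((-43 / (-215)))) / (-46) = -35 / 30498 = -0.00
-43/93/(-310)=43/28830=0.00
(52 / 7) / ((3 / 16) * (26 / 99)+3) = 13728 / 5635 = 2.44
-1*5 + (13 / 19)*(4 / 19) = -1753 / 361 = -4.86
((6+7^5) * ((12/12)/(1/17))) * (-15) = -4287315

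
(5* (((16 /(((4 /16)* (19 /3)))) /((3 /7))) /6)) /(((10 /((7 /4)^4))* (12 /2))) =16807 /5472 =3.07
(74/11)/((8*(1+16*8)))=37/5676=0.01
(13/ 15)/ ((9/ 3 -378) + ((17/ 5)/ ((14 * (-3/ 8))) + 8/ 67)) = -6097/ 2641841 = -0.00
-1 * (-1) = 1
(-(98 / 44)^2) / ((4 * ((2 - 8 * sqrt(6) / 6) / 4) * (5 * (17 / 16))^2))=230496 / 4371125 + 153664 * sqrt(6) / 4371125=0.14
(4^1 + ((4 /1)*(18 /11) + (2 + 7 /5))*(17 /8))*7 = 77413 /440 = 175.94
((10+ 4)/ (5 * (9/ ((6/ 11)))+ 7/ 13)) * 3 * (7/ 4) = 1911/ 2159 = 0.89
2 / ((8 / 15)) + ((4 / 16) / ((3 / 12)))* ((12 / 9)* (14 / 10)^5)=409537 / 37500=10.92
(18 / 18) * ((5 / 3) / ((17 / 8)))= 40 / 51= 0.78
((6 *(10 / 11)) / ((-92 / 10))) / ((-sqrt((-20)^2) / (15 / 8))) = 0.06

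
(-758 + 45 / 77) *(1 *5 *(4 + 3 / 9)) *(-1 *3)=3790865 / 77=49232.01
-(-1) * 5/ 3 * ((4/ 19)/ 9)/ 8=5/ 1026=0.00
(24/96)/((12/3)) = 1/16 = 0.06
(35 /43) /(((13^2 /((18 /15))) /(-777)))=-32634 /7267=-4.49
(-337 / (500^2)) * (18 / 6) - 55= -13751011 / 250000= -55.00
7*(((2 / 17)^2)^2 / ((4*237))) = 28 / 19794477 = 0.00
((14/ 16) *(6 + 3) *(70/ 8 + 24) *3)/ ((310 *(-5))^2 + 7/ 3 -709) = 10611/ 32938880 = 0.00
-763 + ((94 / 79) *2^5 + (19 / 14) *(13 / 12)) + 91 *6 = -2355167 / 13272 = -177.45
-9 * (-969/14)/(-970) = -8721/13580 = -0.64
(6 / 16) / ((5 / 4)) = 3 / 10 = 0.30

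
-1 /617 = -0.00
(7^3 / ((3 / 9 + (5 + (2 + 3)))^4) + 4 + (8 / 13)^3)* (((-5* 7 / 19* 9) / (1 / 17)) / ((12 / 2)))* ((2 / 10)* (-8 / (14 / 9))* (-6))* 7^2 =-60557.07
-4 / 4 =-1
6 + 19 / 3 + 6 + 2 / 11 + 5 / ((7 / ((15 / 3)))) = 5102 / 231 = 22.09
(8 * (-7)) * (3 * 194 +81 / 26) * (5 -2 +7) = -4259640 / 13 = -327664.62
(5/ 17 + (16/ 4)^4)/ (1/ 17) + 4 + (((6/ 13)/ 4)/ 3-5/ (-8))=453613/ 104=4361.66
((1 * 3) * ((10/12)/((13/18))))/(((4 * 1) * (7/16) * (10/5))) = 90/91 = 0.99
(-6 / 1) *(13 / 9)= -26 / 3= -8.67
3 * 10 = 30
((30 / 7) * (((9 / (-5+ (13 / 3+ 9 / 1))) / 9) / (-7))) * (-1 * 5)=18 / 49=0.37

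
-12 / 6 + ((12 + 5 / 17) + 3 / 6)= 367 / 34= 10.79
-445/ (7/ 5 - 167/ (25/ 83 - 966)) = -178340425/ 630376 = -282.91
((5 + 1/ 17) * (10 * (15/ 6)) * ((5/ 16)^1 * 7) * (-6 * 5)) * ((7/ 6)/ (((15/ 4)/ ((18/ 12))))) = -263375/ 68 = -3873.16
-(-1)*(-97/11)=-97/11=-8.82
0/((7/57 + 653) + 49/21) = 0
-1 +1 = 0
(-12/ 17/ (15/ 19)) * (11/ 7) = -836/ 595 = -1.41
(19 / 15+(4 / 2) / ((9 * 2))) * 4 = 5.51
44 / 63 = 0.70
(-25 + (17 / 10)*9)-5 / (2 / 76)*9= -17197 / 10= -1719.70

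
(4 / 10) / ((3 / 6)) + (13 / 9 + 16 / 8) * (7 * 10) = 10886 / 45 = 241.91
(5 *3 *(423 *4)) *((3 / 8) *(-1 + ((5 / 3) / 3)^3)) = -70970 / 9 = -7885.56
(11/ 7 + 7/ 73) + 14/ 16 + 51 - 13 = 165737/ 4088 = 40.54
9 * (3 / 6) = 9 / 2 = 4.50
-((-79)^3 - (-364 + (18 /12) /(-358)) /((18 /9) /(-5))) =707334983 /1432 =493949.01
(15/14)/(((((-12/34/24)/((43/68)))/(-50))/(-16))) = -258000/7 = -36857.14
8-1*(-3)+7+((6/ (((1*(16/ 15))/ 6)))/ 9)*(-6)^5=-29142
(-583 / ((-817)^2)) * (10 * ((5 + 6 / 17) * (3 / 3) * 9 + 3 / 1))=-5072100 / 11347313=-0.45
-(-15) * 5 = 75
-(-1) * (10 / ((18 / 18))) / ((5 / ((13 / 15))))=26 / 15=1.73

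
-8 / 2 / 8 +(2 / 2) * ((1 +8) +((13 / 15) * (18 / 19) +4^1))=2531 / 190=13.32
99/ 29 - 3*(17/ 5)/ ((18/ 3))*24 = -5421/ 145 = -37.39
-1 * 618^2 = -381924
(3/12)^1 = 1/4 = 0.25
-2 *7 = -14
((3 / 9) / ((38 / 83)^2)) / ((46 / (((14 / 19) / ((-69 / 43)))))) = -2073589 / 130622796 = -0.02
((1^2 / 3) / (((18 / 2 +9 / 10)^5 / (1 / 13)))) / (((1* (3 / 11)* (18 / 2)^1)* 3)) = 100000 / 2731070516031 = 0.00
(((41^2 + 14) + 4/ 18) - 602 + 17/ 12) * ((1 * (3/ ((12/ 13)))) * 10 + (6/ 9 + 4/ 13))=102891677/ 2808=36642.34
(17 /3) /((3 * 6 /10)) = 85 /27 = 3.15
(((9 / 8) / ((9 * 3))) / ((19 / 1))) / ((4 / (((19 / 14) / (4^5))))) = 1 / 1376256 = 0.00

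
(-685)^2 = 469225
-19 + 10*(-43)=-449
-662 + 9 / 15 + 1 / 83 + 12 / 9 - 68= -906428 / 1245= -728.05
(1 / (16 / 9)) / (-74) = -9 / 1184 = -0.01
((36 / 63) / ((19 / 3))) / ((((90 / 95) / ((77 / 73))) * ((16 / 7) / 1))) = 77 / 1752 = 0.04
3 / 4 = 0.75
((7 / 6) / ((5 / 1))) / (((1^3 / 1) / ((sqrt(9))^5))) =56.70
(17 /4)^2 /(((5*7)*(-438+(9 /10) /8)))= -289 /245217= -0.00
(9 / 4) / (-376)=-9 / 1504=-0.01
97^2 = 9409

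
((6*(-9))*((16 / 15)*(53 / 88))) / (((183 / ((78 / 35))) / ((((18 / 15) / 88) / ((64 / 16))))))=-18603 / 12916750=-0.00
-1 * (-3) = 3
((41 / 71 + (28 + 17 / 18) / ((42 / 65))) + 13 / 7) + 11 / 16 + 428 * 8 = 745434485 / 214704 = 3471.92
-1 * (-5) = 5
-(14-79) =65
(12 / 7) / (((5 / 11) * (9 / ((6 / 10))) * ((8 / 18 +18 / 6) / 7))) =396 / 775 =0.51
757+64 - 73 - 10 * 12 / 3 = 708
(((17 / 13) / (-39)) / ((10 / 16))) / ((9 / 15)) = -136 / 1521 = -0.09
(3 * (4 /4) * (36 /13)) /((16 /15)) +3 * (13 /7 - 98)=-102153 /364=-280.64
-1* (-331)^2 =-109561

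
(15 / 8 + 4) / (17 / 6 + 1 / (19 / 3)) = 2679 / 1364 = 1.96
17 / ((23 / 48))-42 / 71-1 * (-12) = 76566 / 1633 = 46.89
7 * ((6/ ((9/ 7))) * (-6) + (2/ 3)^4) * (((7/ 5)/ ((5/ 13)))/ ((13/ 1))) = -110348/ 2025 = -54.49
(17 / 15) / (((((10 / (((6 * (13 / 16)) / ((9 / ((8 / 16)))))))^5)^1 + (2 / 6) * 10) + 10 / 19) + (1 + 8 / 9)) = 359782917 / 21785741088905095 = 0.00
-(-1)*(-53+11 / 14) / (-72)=731 / 1008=0.73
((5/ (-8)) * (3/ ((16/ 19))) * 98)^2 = 195021225/ 4096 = 47612.60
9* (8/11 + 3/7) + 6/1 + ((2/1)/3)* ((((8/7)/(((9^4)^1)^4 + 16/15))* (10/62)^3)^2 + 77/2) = 46643154888591101322043952220571995607000228666/1108722862653276847642740580670110206222844497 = 42.07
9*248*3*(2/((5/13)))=174096/5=34819.20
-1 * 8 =-8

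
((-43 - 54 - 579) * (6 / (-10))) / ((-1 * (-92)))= 507 / 115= 4.41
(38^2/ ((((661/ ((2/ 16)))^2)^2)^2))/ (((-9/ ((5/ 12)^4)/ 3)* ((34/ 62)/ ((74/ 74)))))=-6994375/ 161646661967407106391922100051902464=-0.00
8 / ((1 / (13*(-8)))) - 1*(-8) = -824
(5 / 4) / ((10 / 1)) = 1 / 8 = 0.12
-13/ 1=-13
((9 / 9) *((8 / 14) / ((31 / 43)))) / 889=172 / 192913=0.00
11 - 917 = -906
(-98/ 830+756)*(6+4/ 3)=6901202/ 1245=5543.13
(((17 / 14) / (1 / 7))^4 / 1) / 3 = 83521 / 48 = 1740.02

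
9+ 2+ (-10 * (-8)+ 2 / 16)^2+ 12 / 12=411649 / 64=6432.02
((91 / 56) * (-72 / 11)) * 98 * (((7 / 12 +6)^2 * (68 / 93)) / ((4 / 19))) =-1284091991 / 8184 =-156902.74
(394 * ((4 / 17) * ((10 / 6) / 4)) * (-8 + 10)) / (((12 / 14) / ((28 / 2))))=193060 / 153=1261.83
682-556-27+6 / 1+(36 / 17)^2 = 31641 / 289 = 109.48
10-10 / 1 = 0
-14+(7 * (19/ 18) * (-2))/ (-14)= -233/ 18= -12.94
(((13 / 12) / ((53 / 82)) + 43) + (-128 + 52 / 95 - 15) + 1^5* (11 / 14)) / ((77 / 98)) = -20510648 / 166155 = -123.44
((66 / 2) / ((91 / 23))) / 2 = 759 / 182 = 4.17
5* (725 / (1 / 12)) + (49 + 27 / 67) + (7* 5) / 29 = 84618835 / 1943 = 43550.61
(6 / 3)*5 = 10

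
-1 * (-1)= 1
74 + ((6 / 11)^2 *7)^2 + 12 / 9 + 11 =3982531 / 43923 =90.67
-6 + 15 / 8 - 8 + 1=-89 / 8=-11.12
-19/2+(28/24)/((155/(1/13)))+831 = 4965971/6045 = 821.50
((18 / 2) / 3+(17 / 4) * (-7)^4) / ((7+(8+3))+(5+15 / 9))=122487 / 296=413.81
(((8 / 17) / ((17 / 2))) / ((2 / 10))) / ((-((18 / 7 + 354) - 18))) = -56 / 68493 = -0.00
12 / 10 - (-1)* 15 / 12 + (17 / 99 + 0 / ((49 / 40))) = 5191 / 1980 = 2.62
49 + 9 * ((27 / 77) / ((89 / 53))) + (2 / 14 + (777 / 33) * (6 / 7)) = 487961 / 6853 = 71.20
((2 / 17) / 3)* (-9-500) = -1018 / 51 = -19.96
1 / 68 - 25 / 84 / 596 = 12091 / 851088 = 0.01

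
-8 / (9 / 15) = -40 / 3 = -13.33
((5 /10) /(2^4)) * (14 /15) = 7 /240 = 0.03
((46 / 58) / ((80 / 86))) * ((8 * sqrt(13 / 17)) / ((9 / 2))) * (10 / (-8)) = -989 * sqrt(221) / 8874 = -1.66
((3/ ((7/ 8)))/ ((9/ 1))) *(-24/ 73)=-0.13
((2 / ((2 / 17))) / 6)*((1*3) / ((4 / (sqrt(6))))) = 17*sqrt(6) / 8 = 5.21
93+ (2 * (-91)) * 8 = -1363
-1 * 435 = -435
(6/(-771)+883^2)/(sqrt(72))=66793357 * sqrt(2)/1028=91887.23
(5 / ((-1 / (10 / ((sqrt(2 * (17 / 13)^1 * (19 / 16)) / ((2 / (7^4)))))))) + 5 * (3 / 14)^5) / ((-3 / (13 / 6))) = -1755 / 1075648 + 1300 * sqrt(8398) / 6979707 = 0.02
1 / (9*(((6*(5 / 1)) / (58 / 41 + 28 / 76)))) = 0.01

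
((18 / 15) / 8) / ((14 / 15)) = 9 / 56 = 0.16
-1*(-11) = 11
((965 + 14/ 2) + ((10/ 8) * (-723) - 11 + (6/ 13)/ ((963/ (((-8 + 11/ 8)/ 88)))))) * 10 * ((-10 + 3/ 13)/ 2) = -53399844305/ 19095648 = -2796.44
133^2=17689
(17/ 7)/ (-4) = -17/ 28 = -0.61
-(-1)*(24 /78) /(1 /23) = 92 /13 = 7.08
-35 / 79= -0.44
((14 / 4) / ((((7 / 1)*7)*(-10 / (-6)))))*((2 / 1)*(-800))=-480 / 7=-68.57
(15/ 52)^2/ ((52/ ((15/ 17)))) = 3375/ 2390336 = 0.00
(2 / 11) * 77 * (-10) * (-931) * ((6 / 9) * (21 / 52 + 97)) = 330086050 / 39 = 8463744.87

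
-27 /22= -1.23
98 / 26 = 49 / 13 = 3.77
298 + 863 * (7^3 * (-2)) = -591720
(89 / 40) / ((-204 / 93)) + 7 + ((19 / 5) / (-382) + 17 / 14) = 26147441 / 3636640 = 7.19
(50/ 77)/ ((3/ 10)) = 500/ 231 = 2.16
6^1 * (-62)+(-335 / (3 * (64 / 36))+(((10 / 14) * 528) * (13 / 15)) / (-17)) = -454.04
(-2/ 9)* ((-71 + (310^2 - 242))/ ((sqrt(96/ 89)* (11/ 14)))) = -74501* sqrt(534)/ 66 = -26084.88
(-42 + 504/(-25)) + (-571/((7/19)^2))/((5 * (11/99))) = -9352041/1225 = -7634.32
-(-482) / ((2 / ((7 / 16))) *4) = 1687 / 64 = 26.36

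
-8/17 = -0.47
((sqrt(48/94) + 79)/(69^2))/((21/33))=22 * sqrt(282)/1566369 + 869/33327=0.03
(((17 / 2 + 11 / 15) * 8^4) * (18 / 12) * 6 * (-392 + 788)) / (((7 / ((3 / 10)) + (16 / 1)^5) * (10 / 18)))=9098293248 / 39322475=231.38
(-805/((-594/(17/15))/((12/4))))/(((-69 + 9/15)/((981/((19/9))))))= -1491665/47652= -31.30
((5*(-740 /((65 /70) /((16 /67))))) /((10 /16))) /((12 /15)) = -1657600 /871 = -1903.10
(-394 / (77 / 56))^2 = 9935104 / 121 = 82108.30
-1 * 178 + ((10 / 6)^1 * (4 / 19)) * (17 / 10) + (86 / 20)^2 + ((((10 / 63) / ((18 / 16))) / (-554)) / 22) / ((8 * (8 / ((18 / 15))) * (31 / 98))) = -192509577379 / 1211411025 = -158.91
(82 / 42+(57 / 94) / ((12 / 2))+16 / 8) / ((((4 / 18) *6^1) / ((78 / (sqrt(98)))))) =624117 *sqrt(2) / 36848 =23.95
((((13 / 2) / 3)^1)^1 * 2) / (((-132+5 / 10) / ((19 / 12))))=-247 / 4734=-0.05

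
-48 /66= -8 /11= -0.73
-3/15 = -1/5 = -0.20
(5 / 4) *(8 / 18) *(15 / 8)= 25 / 24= 1.04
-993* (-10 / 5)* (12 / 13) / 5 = 23832 / 65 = 366.65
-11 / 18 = -0.61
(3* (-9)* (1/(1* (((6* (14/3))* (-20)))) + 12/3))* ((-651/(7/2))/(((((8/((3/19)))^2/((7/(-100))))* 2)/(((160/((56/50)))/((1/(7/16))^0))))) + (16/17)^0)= -951348861/6469120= -147.06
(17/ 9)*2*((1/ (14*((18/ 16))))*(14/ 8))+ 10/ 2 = 439/ 81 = 5.42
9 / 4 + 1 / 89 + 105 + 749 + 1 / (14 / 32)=2139499 / 2492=858.55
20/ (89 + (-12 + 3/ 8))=160/ 619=0.26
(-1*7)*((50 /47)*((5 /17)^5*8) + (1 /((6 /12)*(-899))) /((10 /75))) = -859255705 /59993217821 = -0.01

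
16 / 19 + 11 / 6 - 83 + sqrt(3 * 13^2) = -9157 / 114 + 13 * sqrt(3) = -57.81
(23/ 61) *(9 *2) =414/ 61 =6.79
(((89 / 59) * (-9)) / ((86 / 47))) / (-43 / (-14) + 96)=-263529 / 3518819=-0.07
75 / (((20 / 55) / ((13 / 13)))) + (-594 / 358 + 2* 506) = 871079 / 716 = 1216.59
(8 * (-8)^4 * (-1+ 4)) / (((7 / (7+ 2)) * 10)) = 442368 / 35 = 12639.09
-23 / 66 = -0.35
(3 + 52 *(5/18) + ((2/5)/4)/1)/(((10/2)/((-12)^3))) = -151584/25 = -6063.36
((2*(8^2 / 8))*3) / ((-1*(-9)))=16 / 3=5.33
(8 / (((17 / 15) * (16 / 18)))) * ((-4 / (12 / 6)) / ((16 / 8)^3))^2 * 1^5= 135 / 272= 0.50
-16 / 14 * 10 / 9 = -80 / 63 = -1.27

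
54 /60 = 9 /10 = 0.90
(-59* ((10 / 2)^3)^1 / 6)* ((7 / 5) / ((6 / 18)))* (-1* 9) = 92925 / 2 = 46462.50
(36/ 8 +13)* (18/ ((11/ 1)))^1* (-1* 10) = -3150/ 11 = -286.36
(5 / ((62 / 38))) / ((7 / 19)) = 1805 / 217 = 8.32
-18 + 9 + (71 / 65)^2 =-32984 / 4225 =-7.81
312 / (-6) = -52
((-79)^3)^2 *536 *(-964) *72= -9043506764461640448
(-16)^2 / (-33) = -7.76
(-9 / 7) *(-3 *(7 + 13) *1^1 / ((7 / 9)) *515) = 2502900 / 49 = 51079.59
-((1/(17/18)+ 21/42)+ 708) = -24125/34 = -709.56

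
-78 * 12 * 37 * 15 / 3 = -173160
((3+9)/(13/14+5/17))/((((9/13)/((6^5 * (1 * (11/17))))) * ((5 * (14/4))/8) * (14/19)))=150239232/3395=44253.09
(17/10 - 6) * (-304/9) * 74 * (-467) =-225871088/45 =-5019357.51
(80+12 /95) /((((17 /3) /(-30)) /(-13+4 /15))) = 8723352 /1615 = 5401.46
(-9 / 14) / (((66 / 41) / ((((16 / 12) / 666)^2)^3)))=-656 / 25513051153718179359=-0.00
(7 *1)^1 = 7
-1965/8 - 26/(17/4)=-251.74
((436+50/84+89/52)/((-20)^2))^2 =229087634161/190794240000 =1.20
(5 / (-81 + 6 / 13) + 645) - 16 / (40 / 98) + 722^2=521889.74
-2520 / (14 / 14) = -2520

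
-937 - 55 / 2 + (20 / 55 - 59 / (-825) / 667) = -1061080157 / 1100550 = -964.14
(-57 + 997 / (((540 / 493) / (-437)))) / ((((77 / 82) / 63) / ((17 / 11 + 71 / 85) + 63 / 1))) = -1483284560569 / 850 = -1745040659.49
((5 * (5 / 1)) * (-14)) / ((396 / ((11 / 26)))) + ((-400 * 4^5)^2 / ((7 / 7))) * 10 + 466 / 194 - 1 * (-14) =76161849754327613 / 45396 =1677721600016.03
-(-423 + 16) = 407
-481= -481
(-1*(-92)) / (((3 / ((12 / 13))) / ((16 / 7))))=5888 / 91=64.70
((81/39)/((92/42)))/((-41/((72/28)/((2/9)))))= -0.27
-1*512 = -512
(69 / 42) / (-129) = -23 / 1806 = -0.01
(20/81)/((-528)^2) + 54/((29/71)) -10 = 20007212689/163715904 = 122.21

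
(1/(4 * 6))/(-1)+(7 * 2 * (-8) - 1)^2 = 306455/24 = 12768.96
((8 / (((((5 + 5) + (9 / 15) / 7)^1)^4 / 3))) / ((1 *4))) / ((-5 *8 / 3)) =-2701125 / 62109611524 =-0.00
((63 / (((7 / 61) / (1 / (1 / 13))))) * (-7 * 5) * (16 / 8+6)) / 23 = -1998360 / 23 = -86885.22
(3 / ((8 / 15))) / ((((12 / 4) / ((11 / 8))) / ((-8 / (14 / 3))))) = -495 / 112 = -4.42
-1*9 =-9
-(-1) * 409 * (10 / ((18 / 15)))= 10225 / 3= 3408.33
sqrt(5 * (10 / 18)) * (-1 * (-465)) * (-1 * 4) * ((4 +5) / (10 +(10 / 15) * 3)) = -2325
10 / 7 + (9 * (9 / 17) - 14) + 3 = -572 / 119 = -4.81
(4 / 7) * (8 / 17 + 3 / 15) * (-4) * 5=-912 / 119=-7.66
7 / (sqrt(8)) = 7 * sqrt(2) / 4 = 2.47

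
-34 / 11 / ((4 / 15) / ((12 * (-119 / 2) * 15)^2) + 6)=-0.52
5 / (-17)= -0.29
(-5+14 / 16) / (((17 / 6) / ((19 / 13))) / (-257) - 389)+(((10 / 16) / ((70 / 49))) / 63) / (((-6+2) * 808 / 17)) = 554978053 / 52518034944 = 0.01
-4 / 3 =-1.33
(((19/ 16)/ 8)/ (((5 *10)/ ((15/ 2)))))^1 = 57/ 2560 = 0.02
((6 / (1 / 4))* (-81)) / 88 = -243 / 11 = -22.09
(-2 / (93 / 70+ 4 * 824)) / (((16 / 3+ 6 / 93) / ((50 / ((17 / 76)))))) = -24738000 / 984879071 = -0.03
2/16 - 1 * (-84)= 673/8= 84.12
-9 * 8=-72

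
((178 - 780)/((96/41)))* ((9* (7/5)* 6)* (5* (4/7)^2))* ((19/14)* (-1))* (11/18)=368467/14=26319.07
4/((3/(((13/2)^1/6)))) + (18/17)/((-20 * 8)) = 17599/12240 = 1.44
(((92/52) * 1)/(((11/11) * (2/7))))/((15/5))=161/78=2.06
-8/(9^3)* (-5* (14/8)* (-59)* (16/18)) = -33040/6561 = -5.04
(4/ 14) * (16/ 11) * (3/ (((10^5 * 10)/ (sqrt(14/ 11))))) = 0.00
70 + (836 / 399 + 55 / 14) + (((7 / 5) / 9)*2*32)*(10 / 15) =156229 / 1890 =82.66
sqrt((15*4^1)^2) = 60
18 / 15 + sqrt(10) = 6 / 5 + sqrt(10) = 4.36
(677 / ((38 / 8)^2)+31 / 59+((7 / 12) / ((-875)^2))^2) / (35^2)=1120207183593771299 / 44946297949218750000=0.02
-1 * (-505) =505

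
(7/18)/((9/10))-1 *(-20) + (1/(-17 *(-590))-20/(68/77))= -1799419/812430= -2.21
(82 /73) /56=41 /2044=0.02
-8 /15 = -0.53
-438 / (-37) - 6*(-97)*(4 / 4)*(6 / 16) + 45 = 40713 / 148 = 275.09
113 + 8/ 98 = 5541/ 49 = 113.08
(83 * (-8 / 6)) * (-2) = 664 / 3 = 221.33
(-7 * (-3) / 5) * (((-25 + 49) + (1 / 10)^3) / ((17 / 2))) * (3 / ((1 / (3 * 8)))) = 9072378 / 10625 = 853.87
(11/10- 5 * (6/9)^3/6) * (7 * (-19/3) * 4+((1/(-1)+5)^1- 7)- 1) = -187952/1215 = -154.69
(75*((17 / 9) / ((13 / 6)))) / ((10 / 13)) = 85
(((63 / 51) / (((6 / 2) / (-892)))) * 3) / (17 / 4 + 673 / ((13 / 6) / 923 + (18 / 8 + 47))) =-449171952 / 7302605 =-61.51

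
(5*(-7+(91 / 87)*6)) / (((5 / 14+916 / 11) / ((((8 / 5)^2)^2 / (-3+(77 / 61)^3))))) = 501115940864 / 1746148235625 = 0.29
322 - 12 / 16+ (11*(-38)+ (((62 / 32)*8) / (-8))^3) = -426079 / 4096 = -104.02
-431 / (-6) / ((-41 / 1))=-431 / 246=-1.75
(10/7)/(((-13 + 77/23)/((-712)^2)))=-58298560/777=-75030.32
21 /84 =1 /4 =0.25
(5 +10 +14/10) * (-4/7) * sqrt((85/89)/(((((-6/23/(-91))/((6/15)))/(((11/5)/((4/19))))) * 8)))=-41 * sqrt(19855265430)/46725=-123.64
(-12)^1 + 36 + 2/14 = 169/7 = 24.14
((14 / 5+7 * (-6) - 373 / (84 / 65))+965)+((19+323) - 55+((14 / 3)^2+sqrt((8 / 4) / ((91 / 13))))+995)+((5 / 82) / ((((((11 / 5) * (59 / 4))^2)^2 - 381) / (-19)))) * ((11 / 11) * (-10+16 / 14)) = sqrt(14) / 7+2540384971854254359 / 1308837999319380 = 1941.48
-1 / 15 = -0.07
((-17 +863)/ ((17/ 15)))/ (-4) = -6345/ 34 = -186.62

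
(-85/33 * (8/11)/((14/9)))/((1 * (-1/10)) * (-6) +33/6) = -10200/51667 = -0.20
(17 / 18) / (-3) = -17 / 54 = -0.31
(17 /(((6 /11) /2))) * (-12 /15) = -748 /15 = -49.87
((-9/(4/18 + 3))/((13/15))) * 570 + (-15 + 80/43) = -29992655/16211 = -1850.14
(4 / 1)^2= 16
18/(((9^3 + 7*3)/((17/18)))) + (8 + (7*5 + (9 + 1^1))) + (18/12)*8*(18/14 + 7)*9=4976369/5250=947.88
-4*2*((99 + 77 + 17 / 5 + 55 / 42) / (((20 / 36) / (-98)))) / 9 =2125144 / 75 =28335.25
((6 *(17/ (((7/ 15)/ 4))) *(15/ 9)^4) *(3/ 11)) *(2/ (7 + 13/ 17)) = 3612500/ 7623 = 473.89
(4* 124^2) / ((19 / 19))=61504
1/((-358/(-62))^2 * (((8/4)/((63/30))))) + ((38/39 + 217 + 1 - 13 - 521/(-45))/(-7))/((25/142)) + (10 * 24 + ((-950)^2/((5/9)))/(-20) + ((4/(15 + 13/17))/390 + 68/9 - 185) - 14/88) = -393275434753576279/4835010930750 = -81339.10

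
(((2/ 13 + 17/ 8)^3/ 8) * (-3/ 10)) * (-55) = 439297749/ 17997824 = 24.41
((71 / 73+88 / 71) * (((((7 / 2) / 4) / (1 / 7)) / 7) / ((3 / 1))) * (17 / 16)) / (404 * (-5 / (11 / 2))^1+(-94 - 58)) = -0.00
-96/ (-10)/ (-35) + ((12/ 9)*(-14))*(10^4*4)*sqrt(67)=-2240000*sqrt(67)/ 3 -48/ 175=-6111730.34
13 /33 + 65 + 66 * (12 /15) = 19502 /165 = 118.19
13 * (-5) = -65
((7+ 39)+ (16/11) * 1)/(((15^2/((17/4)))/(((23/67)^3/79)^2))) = 72981693277/310502919714200950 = 0.00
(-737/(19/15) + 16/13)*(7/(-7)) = 143411/247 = 580.61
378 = 378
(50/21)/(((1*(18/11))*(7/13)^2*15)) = 0.33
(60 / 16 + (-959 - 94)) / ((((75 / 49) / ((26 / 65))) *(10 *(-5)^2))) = -68551 / 62500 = -1.10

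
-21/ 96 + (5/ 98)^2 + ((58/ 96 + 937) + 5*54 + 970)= 2177.39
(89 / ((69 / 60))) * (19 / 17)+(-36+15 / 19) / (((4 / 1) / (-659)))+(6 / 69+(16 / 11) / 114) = 303867203 / 51612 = 5887.53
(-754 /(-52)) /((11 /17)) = 493 /22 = 22.41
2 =2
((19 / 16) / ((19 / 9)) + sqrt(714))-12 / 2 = -87 / 16 + sqrt(714) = 21.28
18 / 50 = 9 / 25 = 0.36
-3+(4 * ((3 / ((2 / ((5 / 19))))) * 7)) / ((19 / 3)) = -453 / 361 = -1.25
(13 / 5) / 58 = 13 / 290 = 0.04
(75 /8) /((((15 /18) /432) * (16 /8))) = 2430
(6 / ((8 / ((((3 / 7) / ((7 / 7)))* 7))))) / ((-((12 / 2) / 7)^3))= -343 / 96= -3.57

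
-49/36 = -1.36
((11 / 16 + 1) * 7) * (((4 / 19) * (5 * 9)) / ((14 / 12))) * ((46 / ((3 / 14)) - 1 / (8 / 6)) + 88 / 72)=3136725 / 152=20636.35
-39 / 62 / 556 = -39 / 34472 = -0.00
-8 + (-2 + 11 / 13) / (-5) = -101 / 13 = -7.77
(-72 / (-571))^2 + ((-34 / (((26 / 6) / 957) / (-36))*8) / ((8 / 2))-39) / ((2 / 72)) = 82487471890068 / 4238533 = 19461325.86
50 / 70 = 0.71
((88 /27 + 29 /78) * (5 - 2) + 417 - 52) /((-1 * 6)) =-87959 /1404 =-62.65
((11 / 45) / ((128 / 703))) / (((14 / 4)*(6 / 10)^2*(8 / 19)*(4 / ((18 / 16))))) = 734635 / 1032192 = 0.71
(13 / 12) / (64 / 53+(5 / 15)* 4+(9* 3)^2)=689 / 465260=0.00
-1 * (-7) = 7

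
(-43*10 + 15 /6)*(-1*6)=2565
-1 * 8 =-8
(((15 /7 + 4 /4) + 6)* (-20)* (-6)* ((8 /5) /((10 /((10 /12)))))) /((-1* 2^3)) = -128 /7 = -18.29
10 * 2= 20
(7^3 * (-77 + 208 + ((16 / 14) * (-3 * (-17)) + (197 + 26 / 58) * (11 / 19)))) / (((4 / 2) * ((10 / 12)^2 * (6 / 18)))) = 3098405142 / 13775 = 224929.59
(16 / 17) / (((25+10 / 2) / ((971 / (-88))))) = -971 / 2805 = -0.35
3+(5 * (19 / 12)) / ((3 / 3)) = 10.92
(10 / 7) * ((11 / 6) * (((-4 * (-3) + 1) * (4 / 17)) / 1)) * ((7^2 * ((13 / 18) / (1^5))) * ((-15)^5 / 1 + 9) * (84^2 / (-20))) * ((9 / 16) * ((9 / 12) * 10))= 10894496808195 / 34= 320426376711.62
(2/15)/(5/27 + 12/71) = 1278/3395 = 0.38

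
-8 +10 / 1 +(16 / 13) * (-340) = -5414 / 13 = -416.46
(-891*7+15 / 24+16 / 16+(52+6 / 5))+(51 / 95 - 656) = -1039321 / 152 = -6837.64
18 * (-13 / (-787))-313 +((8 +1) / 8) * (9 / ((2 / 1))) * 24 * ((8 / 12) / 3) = -224848 / 787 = -285.70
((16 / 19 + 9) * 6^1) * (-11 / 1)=-12342 / 19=-649.58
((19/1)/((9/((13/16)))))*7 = 1729/144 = 12.01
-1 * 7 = -7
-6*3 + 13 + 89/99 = -406/99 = -4.10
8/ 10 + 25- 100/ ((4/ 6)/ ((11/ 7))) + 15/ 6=-207.41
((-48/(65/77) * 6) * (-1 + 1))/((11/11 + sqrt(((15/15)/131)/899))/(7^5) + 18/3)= 0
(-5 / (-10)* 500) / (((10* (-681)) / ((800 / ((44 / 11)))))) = -5000 / 681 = -7.34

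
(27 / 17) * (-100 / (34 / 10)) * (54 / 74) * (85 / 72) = -40.24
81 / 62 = 1.31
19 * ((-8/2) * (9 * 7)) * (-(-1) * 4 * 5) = -95760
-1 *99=-99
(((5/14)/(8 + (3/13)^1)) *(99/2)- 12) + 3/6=-28019/2996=-9.35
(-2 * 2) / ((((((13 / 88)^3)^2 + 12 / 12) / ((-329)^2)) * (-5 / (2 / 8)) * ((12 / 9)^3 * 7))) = 3029518291193856 / 2322044567965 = 1304.68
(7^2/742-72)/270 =-1525/5724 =-0.27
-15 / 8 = -1.88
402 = 402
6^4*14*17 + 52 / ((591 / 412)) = 182314192 / 591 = 308484.25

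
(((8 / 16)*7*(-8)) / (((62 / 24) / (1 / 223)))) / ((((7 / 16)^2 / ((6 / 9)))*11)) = -8192 / 532301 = -0.02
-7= -7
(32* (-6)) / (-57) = 64 / 19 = 3.37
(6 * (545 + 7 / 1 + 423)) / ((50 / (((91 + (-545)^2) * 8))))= 278100576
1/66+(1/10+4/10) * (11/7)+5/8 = 1.43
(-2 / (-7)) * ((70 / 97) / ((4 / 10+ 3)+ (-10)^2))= 100 / 50149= 0.00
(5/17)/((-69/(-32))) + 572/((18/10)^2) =176.68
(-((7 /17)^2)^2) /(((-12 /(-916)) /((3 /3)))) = -549829 /250563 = -2.19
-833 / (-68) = 49 / 4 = 12.25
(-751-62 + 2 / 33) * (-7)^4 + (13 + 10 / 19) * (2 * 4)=-1223753065 / 627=-1951759.27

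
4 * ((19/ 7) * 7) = 76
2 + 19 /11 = 41 /11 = 3.73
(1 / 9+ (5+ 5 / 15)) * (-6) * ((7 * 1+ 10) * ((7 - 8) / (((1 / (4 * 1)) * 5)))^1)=6664 / 15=444.27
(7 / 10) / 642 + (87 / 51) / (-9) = -61703 / 327420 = -0.19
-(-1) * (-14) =-14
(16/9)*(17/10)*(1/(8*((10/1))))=17/450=0.04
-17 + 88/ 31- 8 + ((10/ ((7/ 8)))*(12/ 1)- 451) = -72916/ 217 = -336.02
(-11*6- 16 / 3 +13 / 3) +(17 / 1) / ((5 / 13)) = -114 / 5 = -22.80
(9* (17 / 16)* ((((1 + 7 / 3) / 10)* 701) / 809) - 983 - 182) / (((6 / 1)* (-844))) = 15044009 / 65548416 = 0.23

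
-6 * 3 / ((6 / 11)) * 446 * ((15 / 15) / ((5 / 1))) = -14718 / 5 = -2943.60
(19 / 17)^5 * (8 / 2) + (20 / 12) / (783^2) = 18216835817017 / 2611496124819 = 6.98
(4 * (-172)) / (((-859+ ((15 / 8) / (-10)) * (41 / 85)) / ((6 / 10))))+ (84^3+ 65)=692569928555 / 1168363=592769.48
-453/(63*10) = -151/210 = -0.72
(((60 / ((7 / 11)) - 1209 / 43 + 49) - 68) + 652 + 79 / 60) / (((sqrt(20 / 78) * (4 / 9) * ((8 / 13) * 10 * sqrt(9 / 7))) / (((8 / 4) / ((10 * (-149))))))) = -164460127 * sqrt(2730) / 14351680000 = -0.60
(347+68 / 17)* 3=1053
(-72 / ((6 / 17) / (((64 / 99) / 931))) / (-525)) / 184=544 / 370980225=0.00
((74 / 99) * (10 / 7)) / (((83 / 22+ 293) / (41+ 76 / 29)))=1872200 / 11928483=0.16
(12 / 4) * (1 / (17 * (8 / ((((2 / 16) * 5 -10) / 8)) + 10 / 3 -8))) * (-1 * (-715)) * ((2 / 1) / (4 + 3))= -160875 / 51289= -3.14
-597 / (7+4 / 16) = -2388 / 29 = -82.34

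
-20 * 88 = -1760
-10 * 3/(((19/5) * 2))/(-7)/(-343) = -75/45619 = -0.00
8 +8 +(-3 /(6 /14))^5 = -16791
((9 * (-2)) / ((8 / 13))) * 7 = -204.75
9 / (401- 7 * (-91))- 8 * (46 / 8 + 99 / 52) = -275377 / 4498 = -61.22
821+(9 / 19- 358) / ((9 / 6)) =33211 / 57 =582.65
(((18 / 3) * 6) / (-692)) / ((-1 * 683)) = 9 / 118159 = 0.00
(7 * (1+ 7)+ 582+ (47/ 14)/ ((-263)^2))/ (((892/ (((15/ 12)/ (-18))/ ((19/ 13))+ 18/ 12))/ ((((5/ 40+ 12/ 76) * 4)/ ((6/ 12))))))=5865216635195/ 2494603779136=2.35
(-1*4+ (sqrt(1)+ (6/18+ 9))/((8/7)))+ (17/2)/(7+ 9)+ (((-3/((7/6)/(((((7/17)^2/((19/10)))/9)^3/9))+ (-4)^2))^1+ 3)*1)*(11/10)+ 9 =3106278706749937483/173798088914484960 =17.87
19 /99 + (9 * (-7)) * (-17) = 106048 /99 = 1071.19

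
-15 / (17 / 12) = -180 / 17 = -10.59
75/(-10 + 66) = 75/56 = 1.34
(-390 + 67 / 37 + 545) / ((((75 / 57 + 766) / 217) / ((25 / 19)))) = 31475850 / 539423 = 58.35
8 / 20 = 2 / 5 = 0.40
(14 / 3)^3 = 2744 / 27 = 101.63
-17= -17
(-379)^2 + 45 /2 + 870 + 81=289229 /2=144614.50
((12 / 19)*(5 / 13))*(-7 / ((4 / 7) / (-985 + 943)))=30870 / 247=124.98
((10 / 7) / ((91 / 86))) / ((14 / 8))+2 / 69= 246278 / 307671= 0.80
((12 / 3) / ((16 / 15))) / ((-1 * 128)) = -15 / 512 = -0.03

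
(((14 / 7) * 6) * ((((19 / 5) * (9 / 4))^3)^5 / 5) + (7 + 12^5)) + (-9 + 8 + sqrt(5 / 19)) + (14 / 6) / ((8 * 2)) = sqrt(95) / 19 + 28130934906459618150730638269818459 / 122880000000000000000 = 228930134329912.77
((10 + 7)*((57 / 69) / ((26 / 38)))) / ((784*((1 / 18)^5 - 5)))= -724767426 / 138420289189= -0.01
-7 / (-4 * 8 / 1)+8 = 263 / 32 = 8.22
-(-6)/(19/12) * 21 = 1512/19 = 79.58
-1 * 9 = -9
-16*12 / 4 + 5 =-43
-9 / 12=-3 / 4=-0.75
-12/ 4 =-3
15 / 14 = 1.07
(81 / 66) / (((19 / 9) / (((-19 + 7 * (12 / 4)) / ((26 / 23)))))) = 5589 / 5434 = 1.03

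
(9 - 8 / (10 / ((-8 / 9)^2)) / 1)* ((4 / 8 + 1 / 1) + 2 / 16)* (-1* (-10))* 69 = 1013311 / 108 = 9382.51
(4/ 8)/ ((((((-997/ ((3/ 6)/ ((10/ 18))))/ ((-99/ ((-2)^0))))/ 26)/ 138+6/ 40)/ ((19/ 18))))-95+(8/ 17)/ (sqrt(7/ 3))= -224079160/ 2447531+8 * sqrt(21)/ 119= -91.25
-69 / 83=-0.83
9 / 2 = 4.50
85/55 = 17/11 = 1.55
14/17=0.82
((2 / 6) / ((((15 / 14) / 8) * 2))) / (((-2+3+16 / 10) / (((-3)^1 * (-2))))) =112 / 39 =2.87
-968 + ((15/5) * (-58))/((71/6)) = -69772/71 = -982.70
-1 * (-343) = 343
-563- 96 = -659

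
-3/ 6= -1/ 2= -0.50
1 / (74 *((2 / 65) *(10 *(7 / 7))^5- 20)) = 13 / 2940760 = 0.00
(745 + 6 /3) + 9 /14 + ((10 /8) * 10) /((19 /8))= 200273 /266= 752.91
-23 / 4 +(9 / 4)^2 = -11 / 16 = -0.69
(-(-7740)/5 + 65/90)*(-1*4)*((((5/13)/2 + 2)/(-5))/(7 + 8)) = 529663/2925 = 181.08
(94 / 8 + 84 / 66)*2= 573 / 22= 26.05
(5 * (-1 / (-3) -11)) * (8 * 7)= -8960 / 3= -2986.67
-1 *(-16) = 16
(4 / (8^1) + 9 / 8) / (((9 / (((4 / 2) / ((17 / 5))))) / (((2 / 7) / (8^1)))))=65 / 17136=0.00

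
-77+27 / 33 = -838 / 11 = -76.18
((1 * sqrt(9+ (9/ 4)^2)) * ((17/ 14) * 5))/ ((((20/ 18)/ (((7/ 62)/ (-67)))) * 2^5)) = -0.00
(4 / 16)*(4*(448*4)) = 1792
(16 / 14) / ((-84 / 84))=-8 / 7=-1.14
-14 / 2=-7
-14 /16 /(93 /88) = -77 /93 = -0.83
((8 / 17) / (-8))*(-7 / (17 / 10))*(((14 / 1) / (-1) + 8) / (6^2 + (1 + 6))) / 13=-420 / 161551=-0.00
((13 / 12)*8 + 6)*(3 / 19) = 44 / 19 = 2.32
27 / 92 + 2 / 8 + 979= 45059 / 46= 979.54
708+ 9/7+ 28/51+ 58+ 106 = 311959/357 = 873.83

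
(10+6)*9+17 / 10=1457 / 10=145.70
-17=-17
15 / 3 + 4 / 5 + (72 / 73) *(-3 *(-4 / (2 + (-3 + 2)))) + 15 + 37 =25417 / 365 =69.64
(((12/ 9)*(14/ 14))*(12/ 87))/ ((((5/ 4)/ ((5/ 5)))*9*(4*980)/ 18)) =8/ 106575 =0.00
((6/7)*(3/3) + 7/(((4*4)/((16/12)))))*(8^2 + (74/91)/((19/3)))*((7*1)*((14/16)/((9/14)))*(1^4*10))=8801.33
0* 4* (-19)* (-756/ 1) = 0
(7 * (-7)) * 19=-931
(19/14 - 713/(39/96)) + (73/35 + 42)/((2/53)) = -585.45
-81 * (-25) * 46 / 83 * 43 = 4005450 / 83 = 48258.43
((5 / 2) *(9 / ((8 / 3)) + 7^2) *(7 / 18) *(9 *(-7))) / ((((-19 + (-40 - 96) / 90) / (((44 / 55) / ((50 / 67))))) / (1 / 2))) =12380193 / 147680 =83.83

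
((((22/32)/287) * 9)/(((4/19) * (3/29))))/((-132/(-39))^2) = 279357/3232768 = 0.09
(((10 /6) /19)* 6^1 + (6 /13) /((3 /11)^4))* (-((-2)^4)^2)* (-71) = 10176160768 /6669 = 1525890.05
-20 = -20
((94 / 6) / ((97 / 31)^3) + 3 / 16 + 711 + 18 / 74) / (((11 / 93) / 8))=35773756741667 / 742915822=48153.18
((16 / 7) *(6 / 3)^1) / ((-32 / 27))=-27 / 7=-3.86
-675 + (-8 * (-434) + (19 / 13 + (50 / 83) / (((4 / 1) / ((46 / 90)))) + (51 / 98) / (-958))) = 2551448123269 / 911707524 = 2798.54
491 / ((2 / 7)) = 3437 / 2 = 1718.50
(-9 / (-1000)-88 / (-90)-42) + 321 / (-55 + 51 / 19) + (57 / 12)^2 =-219951161 / 8946000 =-24.59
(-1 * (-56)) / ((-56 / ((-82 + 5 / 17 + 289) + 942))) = -1149.29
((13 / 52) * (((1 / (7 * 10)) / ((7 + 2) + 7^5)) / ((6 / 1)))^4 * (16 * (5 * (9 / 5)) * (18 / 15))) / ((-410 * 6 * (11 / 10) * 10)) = -1 / 1558590417448999119618048000000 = -0.00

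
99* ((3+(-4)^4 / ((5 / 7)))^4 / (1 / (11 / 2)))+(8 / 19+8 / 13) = 2867856676141044983 / 308750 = 9288604619080.31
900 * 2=1800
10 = 10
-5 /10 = -1 /2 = -0.50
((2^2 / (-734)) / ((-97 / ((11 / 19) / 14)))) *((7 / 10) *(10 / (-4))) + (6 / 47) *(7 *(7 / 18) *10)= 1325705209 / 381478884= 3.48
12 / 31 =0.39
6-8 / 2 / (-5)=6.80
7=7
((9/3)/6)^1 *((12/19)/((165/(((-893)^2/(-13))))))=-83942/715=-117.40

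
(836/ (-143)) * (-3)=228/ 13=17.54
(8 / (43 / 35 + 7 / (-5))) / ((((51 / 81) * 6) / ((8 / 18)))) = -280 / 51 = -5.49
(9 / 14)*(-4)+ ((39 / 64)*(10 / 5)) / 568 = -326895 / 127232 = -2.57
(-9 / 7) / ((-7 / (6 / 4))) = 27 / 98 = 0.28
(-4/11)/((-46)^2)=-1/5819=-0.00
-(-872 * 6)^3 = 143219847168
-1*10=-10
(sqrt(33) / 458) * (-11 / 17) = -11 * sqrt(33) / 7786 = -0.01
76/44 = 19/11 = 1.73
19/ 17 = 1.12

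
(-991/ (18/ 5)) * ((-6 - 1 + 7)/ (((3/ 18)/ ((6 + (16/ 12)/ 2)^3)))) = 0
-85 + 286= 201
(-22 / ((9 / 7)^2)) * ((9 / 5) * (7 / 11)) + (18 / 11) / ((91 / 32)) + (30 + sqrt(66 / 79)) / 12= -1096307 / 90090 + sqrt(5214) / 948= -12.09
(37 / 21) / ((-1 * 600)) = -0.00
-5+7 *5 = 30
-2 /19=-0.11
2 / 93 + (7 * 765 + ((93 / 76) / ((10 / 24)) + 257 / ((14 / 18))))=351798289 / 61845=5688.39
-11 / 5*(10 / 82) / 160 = -11 / 6560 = -0.00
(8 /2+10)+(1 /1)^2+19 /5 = 94 /5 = 18.80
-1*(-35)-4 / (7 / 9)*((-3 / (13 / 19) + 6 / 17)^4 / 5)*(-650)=226933891609025 / 1284469459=176675.19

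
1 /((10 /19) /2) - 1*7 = -16 /5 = -3.20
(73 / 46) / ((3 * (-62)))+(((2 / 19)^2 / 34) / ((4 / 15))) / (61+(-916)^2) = -375925190947 / 44060499764124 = -0.01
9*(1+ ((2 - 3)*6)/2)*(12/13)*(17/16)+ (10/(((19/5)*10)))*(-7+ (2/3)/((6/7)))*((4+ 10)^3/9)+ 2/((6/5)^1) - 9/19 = -20634985/40014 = -515.69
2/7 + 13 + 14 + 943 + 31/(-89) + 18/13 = 7866737/8099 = 971.32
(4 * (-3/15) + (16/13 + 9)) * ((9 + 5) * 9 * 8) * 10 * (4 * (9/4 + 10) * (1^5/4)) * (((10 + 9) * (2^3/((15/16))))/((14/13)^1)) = 876599808/5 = 175319961.60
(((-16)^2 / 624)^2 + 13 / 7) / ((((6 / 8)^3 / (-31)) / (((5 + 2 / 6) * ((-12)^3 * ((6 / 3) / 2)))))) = 43811799040 / 31941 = 1371647.70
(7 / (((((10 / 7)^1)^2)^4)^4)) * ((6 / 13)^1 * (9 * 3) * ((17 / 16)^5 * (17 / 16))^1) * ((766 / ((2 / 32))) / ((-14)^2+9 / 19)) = 109993302702305083316433993596399311653771 / 1272158617600000000000000000000000000000000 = 0.09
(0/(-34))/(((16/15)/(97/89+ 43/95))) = 0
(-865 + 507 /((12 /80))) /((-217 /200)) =-2317.97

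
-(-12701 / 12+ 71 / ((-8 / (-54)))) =3475 / 6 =579.17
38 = 38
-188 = -188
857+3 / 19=16286 / 19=857.16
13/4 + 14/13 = 225/52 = 4.33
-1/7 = -0.14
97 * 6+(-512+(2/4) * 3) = 143/2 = 71.50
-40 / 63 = -0.63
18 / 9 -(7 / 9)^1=11 / 9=1.22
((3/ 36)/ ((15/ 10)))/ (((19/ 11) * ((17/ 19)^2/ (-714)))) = -1463/ 51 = -28.69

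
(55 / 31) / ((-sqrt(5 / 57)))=-11 * sqrt(285) / 31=-5.99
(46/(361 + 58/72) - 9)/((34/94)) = -5431743/221425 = -24.53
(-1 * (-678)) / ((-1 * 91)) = -678 / 91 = -7.45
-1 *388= -388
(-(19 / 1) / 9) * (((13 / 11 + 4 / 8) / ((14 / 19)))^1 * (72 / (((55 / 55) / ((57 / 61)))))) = -1522698 / 4697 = -324.19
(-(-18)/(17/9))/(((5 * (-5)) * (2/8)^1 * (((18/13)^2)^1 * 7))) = -338/2975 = -0.11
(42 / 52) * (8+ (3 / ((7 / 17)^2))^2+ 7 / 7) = 1159947 / 4459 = 260.14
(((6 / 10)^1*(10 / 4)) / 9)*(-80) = -40 / 3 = -13.33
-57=-57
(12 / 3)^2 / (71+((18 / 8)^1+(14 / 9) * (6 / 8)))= 192 / 893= 0.22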